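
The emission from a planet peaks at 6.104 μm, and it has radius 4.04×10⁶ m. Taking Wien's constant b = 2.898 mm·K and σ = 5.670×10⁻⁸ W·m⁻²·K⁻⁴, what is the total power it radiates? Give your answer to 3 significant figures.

P ≈ 5.91×10¹⁷ W

Wien's law: T = b/λ_max = 2.898×10⁻³/6.104×10⁻⁶ = 474.771 K.
Surface area A = 4πR² = 4π(4.04×10⁶ m)² = 2.05103×10¹⁴ m².
Then P = σAT⁴ = 5.670×10⁻⁸×2.05103×10¹⁴×(474.771)⁴ = 5.91×10¹⁷ W.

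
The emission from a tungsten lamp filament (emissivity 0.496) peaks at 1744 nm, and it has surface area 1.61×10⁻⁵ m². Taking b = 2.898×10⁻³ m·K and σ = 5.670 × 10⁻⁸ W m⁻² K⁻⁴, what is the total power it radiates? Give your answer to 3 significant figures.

P ≈ 3.45 W

Wien's law: T = b/λ_max = 2.898×10⁻³/1.744×10⁻⁶ = 1661.70 K.
Area A = 1.61×10⁻⁵ m².
Then P = εσAT⁴ = 0.496×5.670×10⁻⁸×1.61×10⁻⁵×(1661.70)⁴ = 3.45 W.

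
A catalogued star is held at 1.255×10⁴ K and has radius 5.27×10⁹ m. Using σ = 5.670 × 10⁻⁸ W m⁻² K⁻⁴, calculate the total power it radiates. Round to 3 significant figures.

Surface area A = 4πR² = 4π(5.27×10⁹ m)² = 3.49005×10²⁰ m².
P = σAT⁴ = 5.670×10⁻⁸ × 3.49005×10²⁰ × (1.255×10⁴)⁴ = 4.91×10²⁹ W.

P ≈ 4.91×10²⁹ W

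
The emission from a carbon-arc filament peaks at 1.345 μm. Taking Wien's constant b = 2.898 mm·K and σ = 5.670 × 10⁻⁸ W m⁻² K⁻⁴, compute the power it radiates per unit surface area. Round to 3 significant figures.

I ≈ 1.22×10⁶ W/m²

Wien's law: T = b/λ_max = 2.898×10⁻³/1.345×10⁻⁶ = 2154.65 K.
Then I = σT⁴ = 5.670×10⁻⁸×(2154.65)⁴ = 1.22×10⁶ W/m².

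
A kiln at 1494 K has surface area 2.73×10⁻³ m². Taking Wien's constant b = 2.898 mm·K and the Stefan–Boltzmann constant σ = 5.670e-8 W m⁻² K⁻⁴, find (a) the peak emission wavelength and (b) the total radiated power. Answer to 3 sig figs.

λ_max ≈ 1.94 μm; P ≈ 771 W

(a) λ_max = b/T = 2.898×10⁻³/1494 = 1.940×10⁻⁶ m = 1.94 μm.
Area A = 2.73×10⁻³ m².
(b) P = σAT⁴ = 5.670×10⁻⁸×2.73×10⁻³×(1494)⁴ = 771 W.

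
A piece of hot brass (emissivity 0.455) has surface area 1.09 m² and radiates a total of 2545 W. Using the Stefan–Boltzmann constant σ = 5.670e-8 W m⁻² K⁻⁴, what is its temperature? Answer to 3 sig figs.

Area A = 1.09 m².
P = εσAT⁴ ⇒ T = (P/(εσA))^(1/4) = (2545/(0.455×5.670×10⁻⁸×1.09))^(1/4) = 548 K.

T ≈ 548 K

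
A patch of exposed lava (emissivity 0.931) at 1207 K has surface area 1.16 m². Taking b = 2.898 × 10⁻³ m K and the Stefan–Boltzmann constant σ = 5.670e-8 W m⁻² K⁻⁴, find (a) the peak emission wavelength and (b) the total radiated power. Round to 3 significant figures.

(a) λ_max = b/T = 2.898×10⁻³/1207 = 2.401×10⁻⁶ m = 2.40 μm.
Area A = 1.16 m².
(b) P = εσAT⁴ = 0.931×5.670×10⁻⁸×1.16×(1207)⁴ = 1.30×10⁵ W.

λ_max ≈ 2.40 μm; P ≈ 1.30×10⁵ W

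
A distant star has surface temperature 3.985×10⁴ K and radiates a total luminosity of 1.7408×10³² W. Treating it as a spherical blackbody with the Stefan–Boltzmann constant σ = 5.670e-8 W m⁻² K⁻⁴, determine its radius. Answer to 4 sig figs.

L = 4πR²σT⁴ ⇒ R = √(L/(4πσT⁴)).
σT⁴ = 1.42987×10¹¹ W/m², so R = √(1.7408×10³²/(4π×1.42987×10¹¹)) = 9.843×10⁹ m.

R ≈ 9.843×10⁹ m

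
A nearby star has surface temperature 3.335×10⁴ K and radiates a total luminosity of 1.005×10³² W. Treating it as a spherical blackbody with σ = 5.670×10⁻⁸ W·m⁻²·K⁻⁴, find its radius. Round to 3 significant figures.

R ≈ 1.07×10¹⁰ m

L = 4πR²σT⁴ ⇒ R = √(L/(4πσT⁴)).
σT⁴ = 7.01401×10¹⁰ W/m², so R = √(1.005×10³²/(4π×7.01401×10¹⁰)) = 1.07×10¹⁰ m.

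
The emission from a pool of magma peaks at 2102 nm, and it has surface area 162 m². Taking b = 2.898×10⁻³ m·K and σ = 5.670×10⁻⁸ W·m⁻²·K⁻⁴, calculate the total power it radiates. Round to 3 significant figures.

Wien's law: T = b/λ_max = 2.898×10⁻³/2.102×10⁻⁶ = 1378.69 K.
Area A = 162 m².
Then P = σAT⁴ = 5.670×10⁻⁸×162×(1378.69)⁴ = 3.32×10⁷ W.

P ≈ 3.32×10⁷ W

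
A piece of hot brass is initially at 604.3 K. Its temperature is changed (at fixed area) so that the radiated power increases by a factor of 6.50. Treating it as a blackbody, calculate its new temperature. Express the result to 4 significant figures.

P ∝ T⁴, so T₂/T₁ = (P₂/P₁)^(1/4) = (6.50)^(1/4) = 1.59672.
T₂ = 604.3 × 1.59672 = 964.9 K.

T₂ ≈ 964.9 K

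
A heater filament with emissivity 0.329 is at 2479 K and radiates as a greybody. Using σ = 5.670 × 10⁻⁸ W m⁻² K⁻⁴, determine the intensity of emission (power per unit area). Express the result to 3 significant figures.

I ≈ 7.05×10⁵ W/m²

Stefan–Boltzmann: I = εσT⁴ = 0.329 × 5.670×10⁻⁸ × (2479)⁴ = 7.05×10⁵ W/m².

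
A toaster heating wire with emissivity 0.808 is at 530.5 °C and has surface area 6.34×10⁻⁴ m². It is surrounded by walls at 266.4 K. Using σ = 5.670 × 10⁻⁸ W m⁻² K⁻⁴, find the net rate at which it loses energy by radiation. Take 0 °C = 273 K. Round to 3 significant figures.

T = 530.5 °C + 273 = 803.5 K.
Area A = 6.34×10⁻⁴ m².
Net radiated power P_net = εσA(T⁴ − T₀⁴) = 0.808×5.670×10⁻⁸×6.34×10⁻⁴×(803.5⁴ − 266.4⁴).
T⁴ − T₀⁴ = 4.16815×10¹¹ − 5.03659×10⁹ = 4.11778×10¹¹ K⁴, so P_net = 12.0 W.

Net loss ≈ 12.0 W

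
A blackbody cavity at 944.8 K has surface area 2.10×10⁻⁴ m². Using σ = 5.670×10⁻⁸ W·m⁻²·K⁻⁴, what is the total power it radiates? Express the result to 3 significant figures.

P ≈ 9.49 W

Area A = 2.10×10⁻⁴ m².
P = σAT⁴ = 5.670×10⁻⁸ × 2.10×10⁻⁴ × (944.8)⁴ = 9.49 W.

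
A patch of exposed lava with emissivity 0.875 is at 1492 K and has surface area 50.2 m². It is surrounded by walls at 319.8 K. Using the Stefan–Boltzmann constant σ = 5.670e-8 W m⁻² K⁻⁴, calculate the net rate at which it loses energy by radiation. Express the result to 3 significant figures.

Net loss ≈ 1.23×10⁷ W

Area A = 50.2 m².
Net radiated power P_net = εσA(T⁴ − T₀⁴) = 0.875×5.670×10⁻⁸×50.2×(1492⁴ − 319.8⁴).
T⁴ − T₀⁴ = 4.95536×10¹² − 1.04596×10¹⁰ = 4.94490×10¹² K⁴, so P_net = 1.23×10⁷ W.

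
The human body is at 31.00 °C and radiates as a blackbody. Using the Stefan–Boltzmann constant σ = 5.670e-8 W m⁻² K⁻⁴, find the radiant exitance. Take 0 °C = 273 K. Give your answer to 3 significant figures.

I ≈ 484 W/m²

T = 31.00 °C + 273 = 304.00 K.
Stefan–Boltzmann: I = σT⁴ = 5.670×10⁻⁸ × (304.00)⁴ = 484 W/m².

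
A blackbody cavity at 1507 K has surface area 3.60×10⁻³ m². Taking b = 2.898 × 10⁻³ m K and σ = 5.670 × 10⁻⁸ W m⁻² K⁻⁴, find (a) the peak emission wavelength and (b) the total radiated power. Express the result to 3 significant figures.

λ_max ≈ 1.92×10³ nm; P ≈ 1.05×10³ W

(a) λ_max = b/T = 2.898×10⁻³/1507 = 1.923×10⁻⁶ m = 1.92×10³ nm.
Area A = 3.60×10⁻³ m².
(b) P = σAT⁴ = 5.670×10⁻⁸×3.60×10⁻³×(1507)⁴ = 1.05×10³ W.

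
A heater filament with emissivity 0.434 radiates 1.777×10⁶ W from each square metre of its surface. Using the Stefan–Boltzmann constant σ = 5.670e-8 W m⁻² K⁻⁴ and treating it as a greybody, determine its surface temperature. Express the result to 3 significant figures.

I = εσT⁴, so T = (I/εσ)^(1/4) = (1.777×10⁶/(0.434×5.670×10⁻⁸))^(1/4) = 2.92×10³ K.

T ≈ 2.92×10³ K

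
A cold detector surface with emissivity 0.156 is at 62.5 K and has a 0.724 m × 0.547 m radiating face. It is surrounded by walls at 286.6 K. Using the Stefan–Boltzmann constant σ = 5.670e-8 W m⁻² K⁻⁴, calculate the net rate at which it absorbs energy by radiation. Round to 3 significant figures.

Area A = 0.724 × 0.547 = 0.396028 m².
Net radiated power P_net = εσA(T⁴ − T₀⁴) = 0.156×5.670×10⁻⁸×0.396028×(62.5⁴ − 286.6⁴).
T⁴ − T₀⁴ = 1.52588×10⁷ − 6.74691×10⁹ = -6.73165×10⁹ K⁴, so P_net = -23.6 W — negative, meaning a net gain of 23.6 W.

Net gain ≈ 23.6 W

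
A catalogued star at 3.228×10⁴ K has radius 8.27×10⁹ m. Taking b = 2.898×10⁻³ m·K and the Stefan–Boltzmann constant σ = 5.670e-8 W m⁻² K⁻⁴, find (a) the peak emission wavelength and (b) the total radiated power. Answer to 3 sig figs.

(a) λ_max = b/T = 2.898×10⁻³/3.228×10⁴ = 8.978×10⁻⁸ m = 89.8 nm.
Surface area A = 4πR² = 4π(8.27×10⁹ m)² = 8.59451×10²⁰ m².
(b) P = σAT⁴ = 5.670×10⁻⁸×8.59451×10²⁰×(3.228×10⁴)⁴ = 5.29×10³¹ W.

λ_max ≈ 89.8 nm; P ≈ 5.29×10³¹ W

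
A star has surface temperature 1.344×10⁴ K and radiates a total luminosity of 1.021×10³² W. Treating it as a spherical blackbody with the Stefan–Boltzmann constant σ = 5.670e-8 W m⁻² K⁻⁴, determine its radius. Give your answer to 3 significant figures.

L = 4πR²σT⁴ ⇒ R = √(L/(4πσT⁴)).
σT⁴ = 1.85004×10⁹ W/m², so R = √(1.021×10³²/(4π×1.85004×10⁹)) = 6.63×10¹⁰ m.

R ≈ 6.63×10¹⁰ m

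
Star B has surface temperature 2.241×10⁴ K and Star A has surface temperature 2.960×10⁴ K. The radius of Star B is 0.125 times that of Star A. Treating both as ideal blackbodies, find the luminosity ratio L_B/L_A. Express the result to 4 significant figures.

L ∝ R²T⁴, so L_B/L_A = (R_B/R_A)²(T_B/T_A)⁴ = (0.125)² × (2.241×10⁴/2.960×10⁴)⁴ = 0.015625 × 0.328549 = 5.134×10⁻³.

L_B/L_A ≈ 5.134×10⁻³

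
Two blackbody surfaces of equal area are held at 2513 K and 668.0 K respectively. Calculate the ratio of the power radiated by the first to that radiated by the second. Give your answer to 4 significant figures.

P₁/P₂ ≈ 200.3

With equal areas, P₁/P₂ = (T₁/T₂)⁴ = (2513/668.0)⁴ = 200.3.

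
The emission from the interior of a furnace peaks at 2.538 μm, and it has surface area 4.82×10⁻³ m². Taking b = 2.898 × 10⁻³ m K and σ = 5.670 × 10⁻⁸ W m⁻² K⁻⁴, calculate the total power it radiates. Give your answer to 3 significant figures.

P ≈ 465 W

Wien's law: T = b/λ_max = 2.898×10⁻³/2.538×10⁻⁶ = 1141.84 K.
Area A = 4.82×10⁻³ m².
Then P = σAT⁴ = 5.670×10⁻⁸×4.82×10⁻³×(1141.84)⁴ = 465 W.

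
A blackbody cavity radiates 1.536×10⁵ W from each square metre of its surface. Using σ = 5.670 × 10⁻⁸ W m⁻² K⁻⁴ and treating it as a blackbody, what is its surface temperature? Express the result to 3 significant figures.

I = σT⁴, so T = (I/σ)^(1/4) = (1.536×10⁵/(5.670×10⁻⁸))^(1/4) = 1.28×10³ K.

T ≈ 1.28×10³ K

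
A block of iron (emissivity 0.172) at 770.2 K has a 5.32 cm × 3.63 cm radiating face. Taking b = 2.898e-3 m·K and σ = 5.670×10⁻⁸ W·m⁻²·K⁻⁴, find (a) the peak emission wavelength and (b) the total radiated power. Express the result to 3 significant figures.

λ_max ≈ 3.76 μm; P ≈ 6.63 W

(a) λ_max = b/T = 2.898×10⁻³/770.2 = 3.763×10⁻⁶ m = 3.76 μm.
Area A = 0.0532 × 0.0363 = 1.93116×10⁻³ m².
(b) P = εσAT⁴ = 0.172×5.670×10⁻⁸×1.93116×10⁻³×(770.2)⁴ = 6.63 W.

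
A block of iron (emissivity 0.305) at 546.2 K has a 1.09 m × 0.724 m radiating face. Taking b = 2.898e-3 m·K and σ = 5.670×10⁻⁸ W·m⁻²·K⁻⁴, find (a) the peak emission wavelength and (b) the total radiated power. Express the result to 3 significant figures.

λ_max ≈ 5.31 μm; P ≈ 1.21×10³ W

(a) λ_max = b/T = 2.898×10⁻³/546.2 = 5.306×10⁻⁶ m = 5.31 μm.
Area A = 1.09 × 0.724 = 0.78916 m².
(b) P = εσAT⁴ = 0.305×5.670×10⁻⁸×0.78916×(546.2)⁴ = 1.21×10³ W.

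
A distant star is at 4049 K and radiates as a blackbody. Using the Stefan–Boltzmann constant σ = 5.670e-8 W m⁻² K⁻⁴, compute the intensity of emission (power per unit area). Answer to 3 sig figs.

Stefan–Boltzmann: I = σT⁴ = 5.670×10⁻⁸ × (4049)⁴ = 1.52×10⁷ W/m².

I ≈ 1.52×10⁷ W/m²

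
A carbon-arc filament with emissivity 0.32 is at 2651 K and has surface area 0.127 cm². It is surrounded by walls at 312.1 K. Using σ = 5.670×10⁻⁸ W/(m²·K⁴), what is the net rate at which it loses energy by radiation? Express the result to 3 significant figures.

Net loss ≈ 11.4 W

Area A = 0.127 cm² = 1.27×10⁻⁵ m².
Net radiated power P_net = εσA(T⁴ − T₀⁴) = 0.32×5.670×10⁻⁸×1.27×10⁻⁵×(2651⁴ − 312.1⁴).
T⁴ − T₀⁴ = 4.93900×10¹³ − 9.48801×10⁹ = 4.93805×10¹³ K⁴, so P_net = 11.4 W.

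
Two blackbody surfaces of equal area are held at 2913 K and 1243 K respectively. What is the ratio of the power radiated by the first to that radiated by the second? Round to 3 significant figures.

P₁/P₂ ≈ 30.2

With equal areas, P₁/P₂ = (T₁/T₂)⁴ = (2913/1243)⁴ = 30.2.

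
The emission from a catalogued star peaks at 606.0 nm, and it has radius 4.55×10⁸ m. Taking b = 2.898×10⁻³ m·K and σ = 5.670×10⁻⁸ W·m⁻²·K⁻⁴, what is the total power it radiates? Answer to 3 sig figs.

Wien's law: T = b/λ_max = 2.898×10⁻³/6.060×10⁻⁷ = 4782.18 K.
Surface area A = 4πR² = 4π(4.55×10⁸ m)² = 2.60155×10¹⁸ m².
Then P = σAT⁴ = 5.670×10⁻⁸×2.60155×10¹⁸×(4782.18)⁴ = 7.71×10²⁵ W.

P ≈ 7.71×10²⁵ W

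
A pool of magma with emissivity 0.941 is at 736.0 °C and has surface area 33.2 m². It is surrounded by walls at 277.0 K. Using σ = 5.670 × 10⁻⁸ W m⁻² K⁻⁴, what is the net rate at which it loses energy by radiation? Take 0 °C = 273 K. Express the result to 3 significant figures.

T = 736.0 °C + 273 = 1009.0 K.
Area A = 33.2 m².
Net radiated power P_net = εσA(T⁴ − T₀⁴) = 0.941×5.670×10⁻⁸×33.2×(1009.0⁴ − 277.0⁴).
T⁴ − T₀⁴ = 1.03649×10¹² − 5.88734×10⁹ = 1.03060×10¹² K⁴, so P_net = 1.83×10⁶ W.

Net loss ≈ 1.83×10⁶ W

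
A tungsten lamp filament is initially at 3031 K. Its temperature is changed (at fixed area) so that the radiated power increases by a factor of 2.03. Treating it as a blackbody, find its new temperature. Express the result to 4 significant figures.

P ∝ T⁴, so T₂/T₁ = (P₂/P₁)^(1/4) = (2.03)^(1/4) = 1.19364.
T₂ = 3031 × 1.19364 = 3618 K.

T₂ ≈ 3618 K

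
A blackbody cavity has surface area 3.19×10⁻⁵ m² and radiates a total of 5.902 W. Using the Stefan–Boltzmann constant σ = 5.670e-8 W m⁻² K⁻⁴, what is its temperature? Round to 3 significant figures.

Area A = 3.19×10⁻⁵ m².
P = σAT⁴ ⇒ T = (P/(σA))^(1/4) = (5.902/(5.670×10⁻⁸×3.19×10⁻⁵))^(1/4) = 1.34×10³ K.

T ≈ 1.34×10³ K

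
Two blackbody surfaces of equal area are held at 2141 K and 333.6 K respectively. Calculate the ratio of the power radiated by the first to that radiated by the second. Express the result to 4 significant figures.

P₁/P₂ ≈ 1697

With equal areas, P₁/P₂ = (T₁/T₂)⁴ = (2141/333.6)⁴ = 1697.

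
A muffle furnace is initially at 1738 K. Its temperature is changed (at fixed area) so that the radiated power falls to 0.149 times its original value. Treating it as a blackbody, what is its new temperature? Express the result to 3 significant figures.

T₂ ≈ 1.08×10³ K

P ∝ T⁴, so T₂/T₁ = (P₂/P₁)^(1/4) = (0.149)^(1/4) = 0.621293.
T₂ = 1738 × 0.621293 = 1.08×10³ K.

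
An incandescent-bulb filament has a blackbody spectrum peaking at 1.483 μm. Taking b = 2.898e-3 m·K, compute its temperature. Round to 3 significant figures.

T ≈ 1.95×10³ K

Wien's law gives T = b/λ_max = (2.898×10⁻³ m·K)/(1.483×10⁻⁶ m) = 1.95×10³ K.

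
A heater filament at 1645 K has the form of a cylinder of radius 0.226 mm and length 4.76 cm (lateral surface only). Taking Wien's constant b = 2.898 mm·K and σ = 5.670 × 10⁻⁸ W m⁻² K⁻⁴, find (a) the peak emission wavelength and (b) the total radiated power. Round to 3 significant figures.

λ_max ≈ 1.76 μm; P ≈ 28.1 W

(a) λ_max = b/T = 2.898×10⁻³/1645 = 1.762×10⁻⁶ m = 1.76 μm.
Lateral area A = 2πrL = 2π×2.26×10⁻⁴×0.0476 = 6.75920×10⁻⁵ m².
(b) P = σAT⁴ = 5.670×10⁻⁸×6.75920×10⁻⁵×(1645)⁴ = 28.1 W.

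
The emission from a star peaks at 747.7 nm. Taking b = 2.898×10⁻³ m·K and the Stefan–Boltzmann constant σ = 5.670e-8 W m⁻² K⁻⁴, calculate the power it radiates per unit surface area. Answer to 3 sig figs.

Wien's law: T = b/λ_max = 2.898×10⁻³/7.477×10⁻⁷ = 3875.89 K.
Then I = σT⁴ = 5.670×10⁻⁸×(3875.89)⁴ = 1.28×10⁷ W/m².

I ≈ 1.28×10⁷ W/m²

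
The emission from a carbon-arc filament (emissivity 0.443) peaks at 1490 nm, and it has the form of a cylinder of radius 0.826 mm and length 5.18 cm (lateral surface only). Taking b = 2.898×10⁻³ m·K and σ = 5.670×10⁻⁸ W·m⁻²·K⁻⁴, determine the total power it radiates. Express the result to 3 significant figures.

P ≈ 96.6 W

Wien's law: T = b/λ_max = 2.898×10⁻³/1.490×10⁻⁶ = 1944.97 K.
Lateral area A = 2πrL = 2π×8.26×10⁻⁴×0.0518 = 2.68837×10⁻⁴ m².
Then P = εσAT⁴ = 0.443×5.670×10⁻⁸×2.68837×10⁻⁴×(1944.97)⁴ = 96.6 W.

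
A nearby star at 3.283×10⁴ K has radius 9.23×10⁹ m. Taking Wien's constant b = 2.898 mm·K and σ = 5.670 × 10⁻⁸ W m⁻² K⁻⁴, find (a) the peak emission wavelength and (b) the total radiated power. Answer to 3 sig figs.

λ_max ≈ 88.3 nm; P ≈ 7.05×10³¹ W

(a) λ_max = b/T = 2.898×10⁻³/3.283×10⁴ = 8.827×10⁻⁸ m = 88.3 nm.
Surface area A = 4πR² = 4π(9.23×10⁹ m)² = 1.07057×10²¹ m².
(b) P = σAT⁴ = 5.670×10⁻⁸×1.07057×10²¹×(3.283×10⁴)⁴ = 7.05×10³¹ W.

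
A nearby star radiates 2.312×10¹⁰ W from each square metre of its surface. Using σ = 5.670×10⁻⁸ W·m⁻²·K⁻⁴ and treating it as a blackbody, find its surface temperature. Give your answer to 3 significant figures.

T ≈ 2.53×10⁴ K

I = σT⁴, so T = (I/σ)^(1/4) = (2.312×10¹⁰/(5.670×10⁻⁸))^(1/4) = 2.53×10⁴ K.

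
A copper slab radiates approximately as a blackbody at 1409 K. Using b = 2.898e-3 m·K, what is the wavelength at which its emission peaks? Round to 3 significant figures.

λ_max ≈ 2.06 μm

Wien's displacement law: λ_max = b/T = (2.898×10⁻³ m·K)/(1409 K) = 2.057×10⁻⁶ m.
That is 2.06 μm, in the infrared range.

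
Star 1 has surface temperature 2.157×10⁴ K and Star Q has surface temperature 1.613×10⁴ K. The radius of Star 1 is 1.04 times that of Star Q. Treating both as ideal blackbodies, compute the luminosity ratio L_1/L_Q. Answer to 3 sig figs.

L_1/L_Q ≈ 3.46

L ∝ R²T⁴, so L_1/L_Q = (R_1/R_Q)²(T_1/T_Q)⁴ = (1.04)² × (2.157×10⁴/1.613×10⁴)⁴ = 1.0816 × 3.19789 = 3.46.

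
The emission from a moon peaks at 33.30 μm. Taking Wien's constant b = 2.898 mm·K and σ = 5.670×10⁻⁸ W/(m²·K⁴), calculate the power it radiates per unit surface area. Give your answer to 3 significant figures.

Wien's law: T = b/λ_max = 2.898×10⁻³/3.330×10⁻⁵ = 87.0270 K.
Then I = σT⁴ = 5.670×10⁻⁸×(87.0270)⁴ = 3.25 W/m².

I ≈ 3.25 W/m²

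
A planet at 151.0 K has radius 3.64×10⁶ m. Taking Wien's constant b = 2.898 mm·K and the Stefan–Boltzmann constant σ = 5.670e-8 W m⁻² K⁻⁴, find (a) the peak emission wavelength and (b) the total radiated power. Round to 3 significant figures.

(a) λ_max = b/T = 2.898×10⁻³/151.0 = 1.919×10⁻⁵ m = 19.2 μm.
Surface area A = 4πR² = 4π(3.64×10⁶ m)² = 1.66499×10¹⁴ m².
(b) P = σAT⁴ = 5.670×10⁻⁸×1.66499×10¹⁴×(151.0)⁴ = 4.91×10¹⁵ W.

λ_max ≈ 19.2 μm; P ≈ 4.91×10¹⁵ W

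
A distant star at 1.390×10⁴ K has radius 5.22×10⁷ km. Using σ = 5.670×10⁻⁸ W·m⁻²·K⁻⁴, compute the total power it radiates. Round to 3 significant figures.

P ≈ 7.25×10³¹ W

Surface area A = 4πR² = 4π(5.22×10¹⁰ m)² = 3.42413×10²² m².
P = σAT⁴ = 5.670×10⁻⁸ × 3.42413×10²² × (1.390×10⁴)⁴ = 7.25×10³¹ W.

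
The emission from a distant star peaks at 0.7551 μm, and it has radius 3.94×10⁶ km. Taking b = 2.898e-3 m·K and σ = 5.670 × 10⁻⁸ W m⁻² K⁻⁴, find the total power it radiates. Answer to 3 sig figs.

Wien's law: T = b/λ_max = 2.898×10⁻³/7.551×10⁻⁷ = 3837.90 K.
Surface area A = 4πR² = 4π(3.94×10⁹ m)² = 1.95075×10²⁰ m².
Then P = σAT⁴ = 5.670×10⁻⁸×1.95075×10²⁰×(3837.90)⁴ = 2.40×10²⁷ W.

P ≈ 2.40×10²⁷ W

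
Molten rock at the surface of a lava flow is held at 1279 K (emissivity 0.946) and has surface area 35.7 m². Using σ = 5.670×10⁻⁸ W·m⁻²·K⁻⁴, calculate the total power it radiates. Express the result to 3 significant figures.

P ≈ 5.12×10⁶ W

Area A = 35.7 m².
P = εσAT⁴ = 0.946 × 5.670×10⁻⁸ × 35.7 × (1279)⁴ = 5.12×10⁶ W.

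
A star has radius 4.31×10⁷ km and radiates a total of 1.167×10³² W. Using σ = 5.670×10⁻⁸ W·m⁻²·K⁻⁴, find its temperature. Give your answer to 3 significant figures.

Surface area A = 4πR² = 4π(4.31×10¹⁰ m)² = 2.33434×10²² m².
P = σAT⁴ ⇒ T = (P/(σA))^(1/4) = (1.167×10³²/(5.670×10⁻⁸×2.33434×10²²))^(1/4) = 1.72×10⁴ K.

T ≈ 1.72×10⁴ K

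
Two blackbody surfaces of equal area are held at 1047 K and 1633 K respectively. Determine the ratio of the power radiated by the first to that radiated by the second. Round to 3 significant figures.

With equal areas, P₁/P₂ = (T₁/T₂)⁴ = (1047/1633)⁴ = 0.169.

P₁/P₂ ≈ 0.169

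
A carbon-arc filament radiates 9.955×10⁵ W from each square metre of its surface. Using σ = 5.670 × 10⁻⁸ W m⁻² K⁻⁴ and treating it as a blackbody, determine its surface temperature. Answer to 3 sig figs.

T ≈ 2.05×10³ K

I = σT⁴, so T = (I/σ)^(1/4) = (9.955×10⁵/(5.670×10⁻⁸))^(1/4) = 2.05×10³ K.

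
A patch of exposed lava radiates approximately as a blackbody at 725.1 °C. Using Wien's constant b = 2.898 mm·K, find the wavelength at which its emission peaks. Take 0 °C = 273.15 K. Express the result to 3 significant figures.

λ_max ≈ 2.90×10³ nm

T = 725.1 °C + 273.15 = 998.25 K.
Wien's displacement law: λ_max = b/T = (2.898×10⁻³ m·K)/(998.25 K) = 2.903×10⁻⁶ m.
That is 2.90×10³ nm, in the infrared range.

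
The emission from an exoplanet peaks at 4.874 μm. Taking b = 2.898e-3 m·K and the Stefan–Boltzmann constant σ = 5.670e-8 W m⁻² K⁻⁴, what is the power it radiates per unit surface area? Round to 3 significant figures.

Wien's law: T = b/λ_max = 2.898×10⁻³/4.874×10⁻⁶ = 594.584 K.
Then I = σT⁴ = 5.670×10⁻⁸×(594.584)⁴ = 7.09×10³ W/m².

I ≈ 7.09×10³ W/m²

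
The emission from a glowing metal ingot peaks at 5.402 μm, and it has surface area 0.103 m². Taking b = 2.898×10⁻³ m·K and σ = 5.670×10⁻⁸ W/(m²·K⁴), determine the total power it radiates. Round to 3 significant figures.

Wien's law: T = b/λ_max = 2.898×10⁻³/5.402×10⁻⁶ = 536.468 K.
Area A = 0.103 m².
Then P = σAT⁴ = 5.670×10⁻⁸×0.103×(536.468)⁴ = 484 W.

P ≈ 484 W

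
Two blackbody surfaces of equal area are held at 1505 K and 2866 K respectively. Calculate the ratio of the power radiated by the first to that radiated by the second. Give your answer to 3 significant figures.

With equal areas, P₁/P₂ = (T₁/T₂)⁴ = (1505/2866)⁴ = 0.0760.

P₁/P₂ ≈ 0.0760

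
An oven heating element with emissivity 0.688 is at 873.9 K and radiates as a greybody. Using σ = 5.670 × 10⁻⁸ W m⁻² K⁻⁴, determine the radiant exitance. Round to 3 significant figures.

I ≈ 2.28×10⁴ W/m²

Stefan–Boltzmann: I = εσT⁴ = 0.688 × 5.670×10⁻⁸ × (873.9)⁴ = 2.28×10⁴ W/m².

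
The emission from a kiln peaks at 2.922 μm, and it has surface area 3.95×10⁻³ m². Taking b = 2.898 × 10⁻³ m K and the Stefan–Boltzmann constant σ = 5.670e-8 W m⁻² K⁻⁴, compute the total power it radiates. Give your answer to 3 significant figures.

Wien's law: T = b/λ_max = 2.898×10⁻³/2.922×10⁻⁶ = 991.786 K.
Area A = 3.95×10⁻³ m².
Then P = σAT⁴ = 5.670×10⁻⁸×3.95×10⁻³×(991.786)⁴ = 217 W.

P ≈ 217 W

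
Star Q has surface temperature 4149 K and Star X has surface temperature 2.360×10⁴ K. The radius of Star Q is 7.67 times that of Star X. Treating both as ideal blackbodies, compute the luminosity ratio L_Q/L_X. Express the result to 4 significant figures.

L_Q/L_X ≈ 0.05620

L ∝ R²T⁴, so L_Q/L_X = (R_Q/R_X)²(T_Q/T_X)⁴ = (7.67)² × (4149/2.360×10⁴)⁴ = 58.8289 × 9.55269×10⁻⁴ = 0.05620.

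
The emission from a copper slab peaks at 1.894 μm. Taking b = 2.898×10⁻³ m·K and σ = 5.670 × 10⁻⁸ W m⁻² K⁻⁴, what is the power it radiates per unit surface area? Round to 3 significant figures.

I ≈ 3.11×10⁵ W/m²

Wien's law: T = b/λ_max = 2.898×10⁻³/1.894×10⁻⁶ = 1530.10 K.
Then I = σT⁴ = 5.670×10⁻⁸×(1530.10)⁴ = 3.11×10⁵ W/m².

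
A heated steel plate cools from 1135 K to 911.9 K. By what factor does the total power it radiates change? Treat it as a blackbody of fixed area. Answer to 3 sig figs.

P ∝ T⁴, so P₂/P₁ = (T₂/T₁)⁴ = (911.9/1135)⁴ = (0.803436)⁴ = 0.417.

P₂/P₁ ≈ 0.417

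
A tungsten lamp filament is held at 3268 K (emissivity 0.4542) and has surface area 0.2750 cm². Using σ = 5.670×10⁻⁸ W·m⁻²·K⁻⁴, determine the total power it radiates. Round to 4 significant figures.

P ≈ 80.78 W

Area A = 0.2750 cm² = 2.750×10⁻⁵ m².
P = εσAT⁴ = 0.4542 × 5.670×10⁻⁸ × 2.750×10⁻⁵ × (3268)⁴ = 80.78 W.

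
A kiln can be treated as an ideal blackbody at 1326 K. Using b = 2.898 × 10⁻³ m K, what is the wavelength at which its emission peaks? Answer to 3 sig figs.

λ_max ≈ 2.19 μm

Wien's displacement law: λ_max = b/T = (2.898×10⁻³ m·K)/(1326 K) = 2.186×10⁻⁶ m.
That is 2.19 μm, in the infrared range.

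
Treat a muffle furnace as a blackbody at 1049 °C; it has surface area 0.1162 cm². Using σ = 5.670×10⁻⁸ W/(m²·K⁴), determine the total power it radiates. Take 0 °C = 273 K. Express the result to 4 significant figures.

P ≈ 2.012 W

T = 1049 °C + 273 = 1322 K.
Area A = 0.1162 cm² = 1.162×10⁻⁵ m².
P = σAT⁴ = 5.670×10⁻⁸ × 1.162×10⁻⁵ × (1322)⁴ = 2.012 W.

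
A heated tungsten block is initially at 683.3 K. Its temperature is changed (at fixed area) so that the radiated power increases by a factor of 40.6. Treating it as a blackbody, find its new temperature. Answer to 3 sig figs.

T₂ ≈ 1.72×10³ K

P ∝ T⁴, so T₂/T₁ = (P₂/P₁)^(1/4) = (40.6)^(1/4) = 2.52425.
T₂ = 683.3 × 2.52425 = 1.72×10³ K.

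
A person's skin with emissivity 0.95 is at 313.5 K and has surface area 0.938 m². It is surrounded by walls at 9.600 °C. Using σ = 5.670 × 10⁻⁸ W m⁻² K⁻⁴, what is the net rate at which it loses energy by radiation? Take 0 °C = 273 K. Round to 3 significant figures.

Net loss ≈ 166 W

Surroundings: T = 9.600 °C + 273 = 282.600 K.
Area A = 0.938 m².
Net radiated power P_net = εσA(T⁴ − T₀⁴) = 0.95×5.670×10⁻⁸×0.938×(313.5⁴ − 282.600⁴).
T⁴ − T₀⁴ = 9.65940×10⁹ − 6.37806×10⁹ = 3.28134×10⁹ K⁴, so P_net = 166 W.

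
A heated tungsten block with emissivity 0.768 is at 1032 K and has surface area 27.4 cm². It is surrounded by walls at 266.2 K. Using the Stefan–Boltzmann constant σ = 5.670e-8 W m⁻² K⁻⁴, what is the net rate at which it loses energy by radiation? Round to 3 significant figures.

Area A = 27.4 cm² = 2.74×10⁻³ m².
Net radiated power P_net = εσA(T⁴ − T₀⁴) = 0.768×5.670×10⁻⁸×2.74×10⁻³×(1032⁴ − 266.2⁴).
T⁴ − T₀⁴ = 1.13428×10¹² − 5.02149×10⁹ = 1.12926×10¹² K⁴, so P_net = 135 W.

Net loss ≈ 135 W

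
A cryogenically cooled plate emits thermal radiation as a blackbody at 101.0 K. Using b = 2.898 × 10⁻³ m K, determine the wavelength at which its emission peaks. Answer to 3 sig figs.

λ_max ≈ 28.7 μm

Wien's displacement law: λ_max = b/T = (2.898×10⁻³ m·K)/(101.0 K) = 2.869×10⁻⁵ m.
That is 28.7 μm, in the infrared range.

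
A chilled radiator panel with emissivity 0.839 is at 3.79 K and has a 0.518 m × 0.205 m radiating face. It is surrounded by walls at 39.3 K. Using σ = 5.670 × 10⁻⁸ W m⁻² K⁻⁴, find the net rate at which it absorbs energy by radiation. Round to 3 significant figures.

Net gain ≈ 0.0120 W

Area A = 0.518 × 0.205 = 0.10619 m².
Net radiated power P_net = εσA(T⁴ − T₀⁴) = 0.839×5.670×10⁻⁸×0.10619×(3.79⁴ − 39.3⁴).
T⁴ − T₀⁴ = 206.327 − 2.38545×10⁶ = -2.38524×10⁶ K⁴, so P_net = -0.0120 W — negative, meaning a net gain of 0.0120 W.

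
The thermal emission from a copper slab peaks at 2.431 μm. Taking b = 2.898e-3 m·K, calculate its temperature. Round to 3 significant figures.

Wien's law gives T = b/λ_max = (2.898×10⁻³ m·K)/(2.431×10⁻⁶ m) = 1.19×10³ K.

T ≈ 1.19×10³ K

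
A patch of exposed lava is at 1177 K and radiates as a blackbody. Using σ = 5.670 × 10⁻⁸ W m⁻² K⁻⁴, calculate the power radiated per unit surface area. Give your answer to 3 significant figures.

I ≈ 1.09×10⁵ W/m²

Stefan–Boltzmann: I = σT⁴ = 5.670×10⁻⁸ × (1177)⁴ = 1.09×10⁵ W/m².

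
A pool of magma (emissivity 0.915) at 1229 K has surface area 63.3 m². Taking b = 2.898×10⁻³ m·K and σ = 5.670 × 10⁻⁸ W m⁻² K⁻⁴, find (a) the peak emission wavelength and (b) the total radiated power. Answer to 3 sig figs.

λ_max ≈ 2.36 μm; P ≈ 7.49×10⁶ W

(a) λ_max = b/T = 2.898×10⁻³/1229 = 2.358×10⁻⁶ m = 2.36 μm.
Area A = 63.3 m².
(b) P = εσAT⁴ = 0.915×5.670×10⁻⁸×63.3×(1229)⁴ = 7.49×10⁶ W.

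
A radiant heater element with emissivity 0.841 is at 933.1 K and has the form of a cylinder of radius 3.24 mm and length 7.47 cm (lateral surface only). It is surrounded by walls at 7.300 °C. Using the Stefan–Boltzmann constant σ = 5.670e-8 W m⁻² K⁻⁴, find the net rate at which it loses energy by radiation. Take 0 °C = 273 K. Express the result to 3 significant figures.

Surroundings: T = 7.300 °C + 273 = 280.300 K.
Lateral area A = 2πrL = 2π×3.24×10⁻³×0.0747 = 1.52071×10⁻³ m².
Net radiated power P_net = εσA(T⁴ − T₀⁴) = 0.841×5.670×10⁻⁸×1.52071×10⁻³×(933.1⁴ − 280.300⁴).
T⁴ − T₀⁴ = 7.58076×10¹¹ − 6.17294×10⁹ = 7.51903×10¹¹ K⁴, so P_net = 54.5 W.

Net loss ≈ 54.5 W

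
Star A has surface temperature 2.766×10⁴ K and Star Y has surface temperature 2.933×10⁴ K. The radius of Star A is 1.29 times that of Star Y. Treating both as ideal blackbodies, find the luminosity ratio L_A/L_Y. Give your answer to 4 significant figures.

L ∝ R²T⁴, so L_A/L_Y = (R_A/R_Y)²(T_A/T_Y)⁴ = (1.29)² × (2.766×10⁴/2.933×10⁴)⁴ = 1.6641 × 0.790971 = 1.316.

L_A/L_Y ≈ 1.316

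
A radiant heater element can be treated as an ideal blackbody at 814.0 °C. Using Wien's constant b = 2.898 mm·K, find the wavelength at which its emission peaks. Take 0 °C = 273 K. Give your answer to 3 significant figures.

λ_max ≈ 2.67×10³ nm

T = 814.0 °C + 273 = 1087.0 K.
Wien's displacement law: λ_max = b/T = (2.898×10⁻³ m·K)/(1087.0 K) = 2.666×10⁻⁶ m.
That is 2.67×10³ nm, in the infrared range.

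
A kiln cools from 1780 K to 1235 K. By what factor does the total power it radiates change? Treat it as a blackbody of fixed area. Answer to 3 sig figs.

P₂/P₁ ≈ 0.232

P ∝ T⁴, so P₂/P₁ = (T₂/T₁)⁴ = (1235/1780)⁴ = (0.693820)⁴ = 0.232.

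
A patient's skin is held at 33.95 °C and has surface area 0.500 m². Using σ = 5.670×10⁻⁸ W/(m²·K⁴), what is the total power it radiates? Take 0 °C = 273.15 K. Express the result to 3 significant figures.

P ≈ 252 W

T = 33.95 °C + 273.15 = 307.10 K.
Area A = 0.500 m².
P = σAT⁴ = 5.670×10⁻⁸ × 0.500 × (307.10)⁴ = 252 W.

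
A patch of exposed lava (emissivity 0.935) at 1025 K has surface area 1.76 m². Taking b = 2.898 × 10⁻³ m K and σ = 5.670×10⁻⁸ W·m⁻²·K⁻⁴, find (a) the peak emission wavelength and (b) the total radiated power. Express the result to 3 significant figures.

(a) λ_max = b/T = 2.898×10⁻³/1025 = 2.827×10⁻⁶ m = 2.83 μm.
Area A = 1.76 m².
(b) P = εσAT⁴ = 0.935×5.670×10⁻⁸×1.76×(1025)⁴ = 1.03×10⁵ W.

λ_max ≈ 2.83 μm; P ≈ 1.03×10⁵ W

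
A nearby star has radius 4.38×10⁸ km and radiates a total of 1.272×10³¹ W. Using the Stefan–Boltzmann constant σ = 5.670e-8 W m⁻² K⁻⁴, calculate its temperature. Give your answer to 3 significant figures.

Surface area A = 4πR² = 4π(4.38×10¹¹ m)² = 2.41078×10²⁴ m².
P = σAT⁴ ⇒ T = (P/(σA))^(1/4) = (1.272×10³¹/(5.670×10⁻⁸×2.41078×10²⁴))^(1/4) = 3.11×10³ K.

T ≈ 3.11×10³ K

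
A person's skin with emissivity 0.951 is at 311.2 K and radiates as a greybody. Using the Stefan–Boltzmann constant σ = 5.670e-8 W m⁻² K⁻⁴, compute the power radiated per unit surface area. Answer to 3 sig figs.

Stefan–Boltzmann: I = εσT⁴ = 0.951 × 5.670×10⁻⁸ × (311.2)⁴ = 506 W/m².

I ≈ 506 W/m²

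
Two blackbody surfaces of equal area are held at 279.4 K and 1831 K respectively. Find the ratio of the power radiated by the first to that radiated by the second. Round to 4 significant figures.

P₁/P₂ ≈ 5.422×10⁻⁴

With equal areas, P₁/P₂ = (T₁/T₂)⁴ = (279.4/1831)⁴ = 5.422×10⁻⁴.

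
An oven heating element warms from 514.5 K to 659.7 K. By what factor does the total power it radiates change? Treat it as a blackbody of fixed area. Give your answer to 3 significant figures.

P ∝ T⁴, so P₂/P₁ = (T₂/T₁)⁴ = (659.7/514.5)⁴ = (1.28222)⁴ = 2.70.

P₂/P₁ ≈ 2.70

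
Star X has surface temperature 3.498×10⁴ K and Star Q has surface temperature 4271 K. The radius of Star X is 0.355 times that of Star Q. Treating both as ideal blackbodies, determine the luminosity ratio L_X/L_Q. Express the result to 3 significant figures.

L ∝ R²T⁴, so L_X/L_Q = (R_X/R_Q)²(T_X/T_Q)⁴ = (0.355)² × (3.498×10⁴/4271)⁴ = 0.126025 × 4499.47 = 567.

L_X/L_Q ≈ 567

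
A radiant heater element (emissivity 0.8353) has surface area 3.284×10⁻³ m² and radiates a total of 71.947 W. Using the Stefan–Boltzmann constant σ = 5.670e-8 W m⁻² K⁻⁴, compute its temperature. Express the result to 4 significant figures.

T ≈ 824.7 K

Area A = 3.284×10⁻³ m².
P = εσAT⁴ ⇒ T = (P/(εσA))^(1/4) = (71.947/(0.8353×5.670×10⁻⁸×3.284×10⁻³))^(1/4) = 824.7 K.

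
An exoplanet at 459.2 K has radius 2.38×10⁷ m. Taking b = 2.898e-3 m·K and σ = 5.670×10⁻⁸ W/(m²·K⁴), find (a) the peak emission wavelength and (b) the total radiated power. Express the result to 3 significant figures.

(a) λ_max = b/T = 2.898×10⁻³/459.2 = 6.311×10⁻⁶ m = 6.31 μm.
Surface area A = 4πR² = 4π(2.38×10⁷ m)² = 7.11809×10¹⁵ m².
(b) P = σAT⁴ = 5.670×10⁻⁸×7.11809×10¹⁵×(459.2)⁴ = 1.79×10¹⁹ W.

λ_max ≈ 6.31 μm; P ≈ 1.79×10¹⁹ W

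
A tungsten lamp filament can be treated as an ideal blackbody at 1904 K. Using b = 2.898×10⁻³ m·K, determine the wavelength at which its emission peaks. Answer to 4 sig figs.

λ_max ≈ 1522 nm

Wien's displacement law: λ_max = b/T = (2.898×10⁻³ m·K)/(1904 K) = 1.5221×10⁻⁶ m.
That is 1522 nm, in the infrared range.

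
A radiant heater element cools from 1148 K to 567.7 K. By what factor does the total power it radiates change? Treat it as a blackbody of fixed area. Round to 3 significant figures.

P₂/P₁ ≈ 0.0598

P ∝ T⁴, so P₂/P₁ = (T₂/T₁)⁴ = (567.7/1148)⁴ = (0.494512)⁴ = 0.0598.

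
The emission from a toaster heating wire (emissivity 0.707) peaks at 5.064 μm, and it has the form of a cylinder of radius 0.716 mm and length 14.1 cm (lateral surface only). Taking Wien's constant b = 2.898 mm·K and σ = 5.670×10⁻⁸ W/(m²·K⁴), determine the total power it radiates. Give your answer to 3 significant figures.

Wien's law: T = b/λ_max = 2.898×10⁻³/5.064×10⁻⁶ = 572.275 K.
Lateral area A = 2πrL = 2π×7.16×10⁻⁴×0.141 = 6.34325×10⁻⁴ m².
Then P = εσAT⁴ = 0.707×5.670×10⁻⁸×6.34325×10⁻⁴×(572.275)⁴ = 2.73 W.

P ≈ 2.73 W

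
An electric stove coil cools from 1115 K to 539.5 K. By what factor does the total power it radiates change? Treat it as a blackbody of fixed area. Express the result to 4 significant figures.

P₂/P₁ ≈ 0.05481

P ∝ T⁴, so P₂/P₁ = (T₂/T₁)⁴ = (539.5/1115)⁴ = (0.483857)⁴ = 0.05481.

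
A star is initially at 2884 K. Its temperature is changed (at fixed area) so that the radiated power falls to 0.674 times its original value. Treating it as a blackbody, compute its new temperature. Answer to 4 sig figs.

T₂ ≈ 2613 K

P ∝ T⁴, so T₂/T₁ = (P₂/P₁)^(1/4) = (0.674)^(1/4) = 0.906077.
T₂ = 2884 × 0.906077 = 2613 K.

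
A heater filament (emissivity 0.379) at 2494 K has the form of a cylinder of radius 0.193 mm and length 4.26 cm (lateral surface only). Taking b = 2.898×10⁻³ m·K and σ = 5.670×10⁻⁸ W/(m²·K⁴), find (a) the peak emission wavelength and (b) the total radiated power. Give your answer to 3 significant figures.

λ_max ≈ 1.16 μm; P ≈ 42.9 W

(a) λ_max = b/T = 2.898×10⁻³/2494 = 1.162×10⁻⁶ m = 1.16 μm.
Lateral area A = 2πrL = 2π×1.93×10⁻⁴×0.0426 = 5.16591×10⁻⁵ m².
(b) P = εσAT⁴ = 0.379×5.670×10⁻⁸×5.16591×10⁻⁵×(2494)⁴ = 42.9 W.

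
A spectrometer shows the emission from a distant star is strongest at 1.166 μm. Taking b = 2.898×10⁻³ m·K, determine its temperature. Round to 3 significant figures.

Wien's law gives T = b/λ_max = (2.898×10⁻³ m·K)/(1.166×10⁻⁶ m) = 2.49×10³ K.

T ≈ 2.49×10³ K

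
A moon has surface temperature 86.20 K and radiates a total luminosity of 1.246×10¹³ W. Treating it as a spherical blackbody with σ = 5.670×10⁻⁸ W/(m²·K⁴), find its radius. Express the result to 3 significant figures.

L = 4πR²σT⁴ ⇒ R = √(L/(4πσT⁴)).
σT⁴ = 3.13049 W/m², so R = √(1.246×10¹³/(4π×3.13049)) = 5.63×10⁵ m.

R ≈ 5.63×10⁵ m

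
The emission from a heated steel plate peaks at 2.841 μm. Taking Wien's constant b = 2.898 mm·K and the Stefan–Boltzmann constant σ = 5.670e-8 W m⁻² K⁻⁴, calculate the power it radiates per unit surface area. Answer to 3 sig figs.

I ≈ 6.14×10⁴ W/m²

Wien's law: T = b/λ_max = 2.898×10⁻³/2.841×10⁻⁶ = 1020.06 K.
Then I = σT⁴ = 5.670×10⁻⁸×(1020.06)⁴ = 6.14×10⁴ W/m².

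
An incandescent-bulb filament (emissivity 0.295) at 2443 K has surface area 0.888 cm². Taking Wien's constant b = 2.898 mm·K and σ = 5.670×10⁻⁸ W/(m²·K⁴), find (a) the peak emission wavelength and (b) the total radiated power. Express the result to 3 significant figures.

(a) λ_max = b/T = 2.898×10⁻³/2443 = 1.186×10⁻⁶ m = 1.19 μm.
Area A = 0.888 cm² = 8.88×10⁻⁵ m².
(b) P = εσAT⁴ = 0.295×5.670×10⁻⁸×8.88×10⁻⁵×(2443)⁴ = 52.9 W.

λ_max ≈ 1.19 μm; P ≈ 52.9 W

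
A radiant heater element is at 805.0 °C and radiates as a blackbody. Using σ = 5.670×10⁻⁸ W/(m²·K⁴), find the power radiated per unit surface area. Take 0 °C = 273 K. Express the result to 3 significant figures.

T = 805.0 °C + 273 = 1078.0 K.
Stefan–Boltzmann: I = σT⁴ = 5.670×10⁻⁸ × (1078.0)⁴ = 7.66×10⁴ W/m².

I ≈ 7.66×10⁴ W/m²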